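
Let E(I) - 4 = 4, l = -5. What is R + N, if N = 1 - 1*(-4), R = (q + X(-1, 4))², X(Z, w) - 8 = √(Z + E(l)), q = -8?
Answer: 12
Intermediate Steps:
E(I) = 8 (E(I) = 4 + 4 = 8)
X(Z, w) = 8 + √(8 + Z) (X(Z, w) = 8 + √(Z + 8) = 8 + √(8 + Z))
R = 7 (R = (-8 + (8 + √(8 - 1)))² = (-8 + (8 + √7))² = (√7)² = 7)
N = 5 (N = 1 + 4 = 5)
R + N = 7 + 5 = 12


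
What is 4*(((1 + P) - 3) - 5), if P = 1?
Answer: -24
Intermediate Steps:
4*(((1 + P) - 3) - 5) = 4*(((1 + 1) - 3) - 5) = 4*((2 - 3) - 5) = 4*(-1 - 5) = 4*(-6) = -24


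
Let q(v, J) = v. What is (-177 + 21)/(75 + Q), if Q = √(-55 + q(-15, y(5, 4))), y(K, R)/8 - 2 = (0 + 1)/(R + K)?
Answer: -2340/1139 + 156*I*√70/5695 ≈ -2.0544 + 0.22918*I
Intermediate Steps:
y(K, R) = 16 + 8/(K + R) (y(K, R) = 16 + 8*((0 + 1)/(R + K)) = 16 + 8*(1/(K + R)) = 16 + 8/(K + R))
Q = I*√70 (Q = √(-55 - 15) = √(-70) = I*√70 ≈ 8.3666*I)
(-177 + 21)/(75 + Q) = (-177 + 21)/(75 + I*√70) = -156/(75 + I*√70)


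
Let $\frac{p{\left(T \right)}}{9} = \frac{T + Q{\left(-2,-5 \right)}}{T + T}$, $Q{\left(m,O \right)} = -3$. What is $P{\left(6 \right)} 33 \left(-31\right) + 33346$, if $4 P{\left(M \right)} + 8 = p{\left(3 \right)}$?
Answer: $35392$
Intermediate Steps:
$p{\left(T \right)} = \frac{9 \left(-3 + T\right)}{2 T}$ ($p{\left(T \right)} = 9 \frac{T - 3}{T + T} = 9 \frac{-3 + T}{2 T} = \frac{9 \left(-3 + T\right)}{2 T}$)
$P{\left(M \right)} = -2$ ($P{\left(M \right)} = -2 + \frac{\frac{9}{2} \cdot \frac{1}{3} \left(-3 + 3\right)}{4} = -2 + \frac{\frac{9}{2} \cdot \frac{1}{3} \cdot 0}{4} = -2 + \frac{1}{4} \cdot 0 = -2 + 0 = -2$)
$P{\left(6 \right)} 33 \left(-31\right) + 33346 = \left(-2\right) 33 \left(-31\right) + 33346 = \left(-66\right) \left(-31\right) + 33346 = 2046 + 33346 = 35392$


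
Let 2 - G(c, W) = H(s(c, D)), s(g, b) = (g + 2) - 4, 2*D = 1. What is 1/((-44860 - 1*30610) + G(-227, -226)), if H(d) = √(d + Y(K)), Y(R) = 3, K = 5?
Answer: I/(√226 - 75468*I) ≈ -1.3251e-5 + 2.6395e-9*I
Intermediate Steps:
D = ½ (D = (½)*1 = ½ ≈ 0.50000)
s(g, b) = -2 + g (s(g, b) = (2 + g) - 4 = -2 + g)
H(d) = √(3 + d) (H(d) = √(d + 3) = √(3 + d))
G(c, W) = 2 - √(1 + c) (G(c, W) = 2 - √(3 + (-2 + c)) = 2 - √(1 + c))
1/((-44860 - 1*30610) + G(-227, -226)) = 1/((-44860 - 1*30610) + (2 - √(1 - 227))) = 1/((-44860 - 30610) + (2 - √(-226))) = 1/(-75470 + (2 - I*√226)) = 1/(-75468 - I*√226)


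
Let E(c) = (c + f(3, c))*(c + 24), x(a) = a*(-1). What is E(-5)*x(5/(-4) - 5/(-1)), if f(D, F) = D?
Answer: 285/2 ≈ 142.50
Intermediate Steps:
x(a) = -a
E(c) = (3 + c)*(24 + c) (E(c) = (c + 3)*(c + 24) = (3 + c)*(24 + c))
E(-5)*x(5/(-4) - 5/(-1)) = (72 + (-5)**2 + 27*(-5))*(-(5/(-4) - 5/(-1))) = (72 + 25 - 135)*(-(5*(-1/4) - 5*(-1))) = -(-38)*(-5/4 + 5) = -(-38)*15/4 = -38*(-15/4) = 285/2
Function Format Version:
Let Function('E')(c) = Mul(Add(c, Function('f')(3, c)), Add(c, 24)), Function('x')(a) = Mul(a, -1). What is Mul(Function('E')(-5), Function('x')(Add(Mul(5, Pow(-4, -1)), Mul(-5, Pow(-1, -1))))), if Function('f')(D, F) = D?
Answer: Rational(285, 2) ≈ 142.50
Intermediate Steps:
Function('x')(a) = Mul(-1, a)
Function('E')(c) = Mul(Add(3, c), Add(24, c)) (Function('E')(c) = Mul(Add(c, 3), Add(c, 24)) = Mul(Add(3, c), Add(24, c)))
Mul(Function('E')(-5), Function('x')(Add(Mul(5, Pow(-4, -1)), Mul(-5, Pow(-1, -1))))) = Mul(Add(72, Pow(-5, 2), Mul(27, -5)), Mul(-1, Add(Mul(5, Pow(-4, -1)), Mul(-5, Pow(-1, -1))))) = Mul(Add(72, 25, -135), Mul(-1, Add(Mul(5, Rational(-1, 4)), Mul(-5, -1)))) = Mul(-38, Mul(-1, Add(Rational(-5, 4), 5))) = Mul(-38, Mul(-1, Rational(15, 4))) = Mul(-38, Rational(-15, 4)) = Rational(285, 2)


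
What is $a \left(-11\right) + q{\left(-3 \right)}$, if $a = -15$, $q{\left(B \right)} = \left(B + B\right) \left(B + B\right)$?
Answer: $201$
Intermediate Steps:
$q{\left(B \right)} = 4 B^{2}$ ($q{\left(B \right)} = 2 B 2 B = 4 B^{2}$)
$a \left(-11\right) + q{\left(-3 \right)} = \left(-15\right) \left(-11\right) + 4 \left(-3\right)^{2} = 165 + 4 \cdot 9 = 165 + 36 = 201$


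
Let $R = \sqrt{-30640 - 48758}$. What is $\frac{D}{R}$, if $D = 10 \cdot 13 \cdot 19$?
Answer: $- \frac{1235 i \sqrt{8822}}{13233} \approx - 8.7658 i$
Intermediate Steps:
$D = 2470$ ($D = 130 \cdot 19 = 2470$)
$R = 3 i \sqrt{8822}$ ($R = \sqrt{-79398} = 3 i \sqrt{8822} \approx 281.78 i$)
$\frac{D}{R} = \frac{2470}{3 i \sqrt{8822}} = 2470 \left(- \frac{i \sqrt{8822}}{26466}\right) = - \frac{1235 i \sqrt{8822}}{13233}$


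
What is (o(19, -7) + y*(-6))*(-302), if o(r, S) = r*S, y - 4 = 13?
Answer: 70970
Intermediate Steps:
y = 17 (y = 4 + 13 = 17)
o(r, S) = S*r
(o(19, -7) + y*(-6))*(-302) = (-7*19 + 17*(-6))*(-302) = (-133 - 102)*(-302) = -235*(-302) = 70970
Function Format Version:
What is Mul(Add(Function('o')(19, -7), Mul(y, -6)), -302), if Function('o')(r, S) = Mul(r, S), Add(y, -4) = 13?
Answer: 70970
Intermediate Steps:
y = 17 (y = Add(4, 13) = 17)
Function('o')(r, S) = Mul(S, r)
Mul(Add(Function('o')(19, -7), Mul(y, -6)), -302) = Mul(Add(Mul(-7, 19), Mul(17, -6)), -302) = Mul(Add(-133, -102), -302) = Mul(-235, -302) = 70970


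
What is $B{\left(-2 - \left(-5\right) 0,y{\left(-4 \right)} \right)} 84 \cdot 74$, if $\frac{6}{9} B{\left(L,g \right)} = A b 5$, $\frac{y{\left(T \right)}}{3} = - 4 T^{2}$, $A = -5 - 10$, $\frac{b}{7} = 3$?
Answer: $-14685300$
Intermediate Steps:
$b = 21$ ($b = 7 \cdot 3 = 21$)
$A = -15$ ($A = -5 - 10 = -15$)
$y{\left(T \right)} = - 12 T^{2}$ ($y{\left(T \right)} = 3 \left(- 4 T^{2}\right) = - 12 T^{2}$)
$B{\left(L,g \right)} = - \frac{4725}{2}$ ($B{\left(L,g \right)} = \frac{3 \left(-15\right) 21 \cdot 5}{2} = \frac{3 \left(\left(-315\right) 5\right)}{2} = \frac{3}{2} \left(-1575\right) = - \frac{4725}{2}$)
$B{\left(-2 - \left(-5\right) 0,y{\left(-4 \right)} \right)} 84 \cdot 74 = \left(- \frac{4725}{2}\right) 84 \cdot 74 = \left(-198450\right) 74 = -14685300$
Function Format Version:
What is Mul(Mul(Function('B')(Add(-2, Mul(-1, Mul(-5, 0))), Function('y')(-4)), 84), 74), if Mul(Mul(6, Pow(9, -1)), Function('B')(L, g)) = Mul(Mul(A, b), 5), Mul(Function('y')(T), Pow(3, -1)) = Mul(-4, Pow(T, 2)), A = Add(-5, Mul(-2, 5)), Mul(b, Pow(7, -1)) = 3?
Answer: -14685300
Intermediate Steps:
b = 21 (b = Mul(7, 3) = 21)
A = -15 (A = Add(-5, -10) = -15)
Function('y')(T) = Mul(-12, Pow(T, 2)) (Function('y')(T) = Mul(3, Mul(-4, Pow(T, 2))) = Mul(-12, Pow(T, 2)))
Function('B')(L, g) = Rational(-4725, 2) (Function('B')(L, g) = Mul(Rational(3, 2), Mul(Mul(-15, 21), 5)) = Mul(Rational(3, 2), Mul(-315, 5)) = Mul(Rational(3, 2), -1575) = Rational(-4725, 2))
Mul(Mul(Function('B')(Add(-2, Mul(-1, Mul(-5, 0))), Function('y')(-4)), 84), 74) = Mul(Mul(Rational(-4725, 2), 84), 74) = Mul(-198450, 74) = -14685300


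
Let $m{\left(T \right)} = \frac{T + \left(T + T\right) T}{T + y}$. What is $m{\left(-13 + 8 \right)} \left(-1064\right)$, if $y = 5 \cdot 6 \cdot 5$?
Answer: $- \frac{9576}{29} \approx -330.21$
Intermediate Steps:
$y = 150$ ($y = 30 \cdot 5 = 150$)
$m{\left(T \right)} = \frac{T + 2 T^{2}}{150 + T}$ ($m{\left(T \right)} = \frac{T + \left(T + T\right) T}{T + 150} = \frac{T + 2 T T}{150 + T} = \frac{T + 2 T^{2}}{150 + T}$)
$m{\left(-13 + 8 \right)} \left(-1064\right) = \frac{\left(-13 + 8\right) \left(1 + 2 \left(-13 + 8\right)\right)}{150 + \left(-13 + 8\right)} \left(-1064\right) = - \frac{5 \left(1 + 2 \left(-5\right)\right)}{150 - 5} \left(-1064\right) = - \frac{5 \left(1 - 10\right)}{145} \left(-1064\right) = \left(-5\right) \frac{1}{145} \left(-9\right) \left(-1064\right) = \frac{9}{29} \left(-1064\right) = - \frac{9576}{29}$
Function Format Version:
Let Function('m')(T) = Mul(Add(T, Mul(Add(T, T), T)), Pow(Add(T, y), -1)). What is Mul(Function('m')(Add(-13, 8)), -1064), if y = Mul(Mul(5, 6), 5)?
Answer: Rational(-9576, 29) ≈ -330.21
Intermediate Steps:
y = 150 (y = Mul(30, 5) = 150)
Function('m')(T) = Mul(Pow(Add(150, T), -1), Add(T, Mul(2, Pow(T, 2)))) (Function('m')(T) = Mul(Add(T, Mul(Add(T, T), T)), Pow(Add(T, 150), -1)) = Mul(Add(T, Mul(Mul(2, T), T)), Pow(Add(150, T), -1)) = Mul(Add(T, Mul(2, Pow(T, 2))), Pow(Add(150, T), -1)) = Mul(Pow(Add(150, T), -1), Add(T, Mul(2, Pow(T, 2)))))
Mul(Function('m')(Add(-13, 8)), -1064) = Mul(Mul(Add(-13, 8), Pow(Add(150, Add(-13, 8)), -1), Add(1, Mul(2, Add(-13, 8)))), -1064) = Mul(Mul(-5, Pow(Add(150, -5), -1), Add(1, Mul(2, -5))), -1064) = Mul(Mul(-5, Pow(145, -1), Add(1, -10)), -1064) = Mul(Mul(-5, Rational(1, 145), -9), -1064) = Mul(Rational(9, 29), -1064) = Rational(-9576, 29)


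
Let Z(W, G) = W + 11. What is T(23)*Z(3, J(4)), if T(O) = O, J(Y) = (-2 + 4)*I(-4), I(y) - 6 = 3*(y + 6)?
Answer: 322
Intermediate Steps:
I(y) = 24 + 3*y (I(y) = 6 + 3*(y + 6) = 6 + 3*(6 + y) = 6 + (18 + 3*y) = 24 + 3*y)
J(Y) = 24 (J(Y) = (-2 + 4)*(24 + 3*(-4)) = 2*(24 - 12) = 2*12 = 24)
Z(W, G) = 11 + W
T(23)*Z(3, J(4)) = 23*(11 + 3) = 23*14 = 322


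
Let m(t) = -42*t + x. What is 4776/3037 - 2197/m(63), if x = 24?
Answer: 19194961/7963014 ≈ 2.4105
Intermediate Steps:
m(t) = 24 - 42*t (m(t) = -42*t + 24 = 24 - 42*t)
4776/3037 - 2197/m(63) = 4776/3037 - 2197/(24 - 42*63) = 4776*(1/3037) - 2197/(24 - 2646) = 4776/3037 - 2197/(-2622) = 4776/3037 - 2197*(-1/2622) = 4776/3037 + 2197/2622 = 19194961/7963014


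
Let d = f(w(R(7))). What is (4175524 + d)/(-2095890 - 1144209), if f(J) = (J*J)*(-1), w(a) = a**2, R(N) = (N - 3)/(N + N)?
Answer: -1113937012/864386411 ≈ -1.2887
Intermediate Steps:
R(N) = (-3 + N)/(2*N) (R(N) = (-3 + N)/((2*N)) = (-3 + N)*(1/(2*N)) = (-3 + N)/(2*N))
f(J) = -J**2 (f(J) = J**2*(-1) = -J**2)
d = -16/2401 (d = -(((1/2)*(-3 + 7)/7)**2)**2 = -(((1/2)*(1/7)*4)**2)**2 = -((2/7)**2)**2 = -(4/49)**2 = -1*16/2401 = -16/2401 ≈ -0.0066639)
(4175524 + d)/(-2095890 - 1144209) = (4175524 - 16/2401)/(-2095890 - 1144209) = (10025433108/2401)/(-3240099) = (10025433108/2401)*(-1/3240099) = -1113937012/864386411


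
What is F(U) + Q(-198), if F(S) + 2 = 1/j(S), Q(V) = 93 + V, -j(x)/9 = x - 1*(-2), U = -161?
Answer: -153116/1431 ≈ -107.00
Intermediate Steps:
j(x) = -18 - 9*x (j(x) = -9*(x - 1*(-2)) = -9*(x + 2) = -9*(2 + x) = -18 - 9*x)
F(S) = -2 + 1/(-18 - 9*S)
F(U) + Q(-198) = (-37 - 18*(-161))/(9*(2 - 161)) + (93 - 198) = (1/9)*(-37 + 2898)/(-159) - 105 = (1/9)*(-1/159)*2861 - 105 = -2861/1431 - 105 = -153116/1431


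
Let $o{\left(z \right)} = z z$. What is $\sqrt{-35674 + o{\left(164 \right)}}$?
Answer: $i \sqrt{8778} \approx 93.691 i$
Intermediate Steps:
$o{\left(z \right)} = z^{2}$
$\sqrt{-35674 + o{\left(164 \right)}} = \sqrt{-35674 + 164^{2}} = \sqrt{-35674 + 26896} = \sqrt{-8778} = i \sqrt{8778}$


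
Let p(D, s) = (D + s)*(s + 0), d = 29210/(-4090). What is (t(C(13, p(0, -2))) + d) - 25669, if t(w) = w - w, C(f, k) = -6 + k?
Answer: -10501542/409 ≈ -25676.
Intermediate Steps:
d = -2921/409 (d = 29210*(-1/4090) = -2921/409 ≈ -7.1418)
p(D, s) = s*(D + s) (p(D, s) = (D + s)*s = s*(D + s))
t(w) = 0
(t(C(13, p(0, -2))) + d) - 25669 = (0 - 2921/409) - 25669 = -2921/409 - 25669 = -10501542/409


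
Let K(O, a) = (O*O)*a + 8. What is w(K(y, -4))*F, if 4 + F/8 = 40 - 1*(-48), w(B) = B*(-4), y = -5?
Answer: 247296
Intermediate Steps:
K(O, a) = 8 + a*O**2 (K(O, a) = O**2*a + 8 = a*O**2 + 8 = 8 + a*O**2)
w(B) = -4*B
F = 672 (F = -32 + 8*(40 - 1*(-48)) = -32 + 8*(40 + 48) = -32 + 8*88 = -32 + 704 = 672)
w(K(y, -4))*F = -4*(8 - 4*(-5)**2)*672 = -4*(8 - 4*25)*672 = -4*(8 - 100)*672 = -4*(-92)*672 = 368*672 = 247296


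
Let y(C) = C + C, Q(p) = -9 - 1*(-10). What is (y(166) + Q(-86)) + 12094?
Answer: 12427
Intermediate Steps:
Q(p) = 1 (Q(p) = -9 + 10 = 1)
y(C) = 2*C
(y(166) + Q(-86)) + 12094 = (2*166 + 1) + 12094 = (332 + 1) + 12094 = 333 + 12094 = 12427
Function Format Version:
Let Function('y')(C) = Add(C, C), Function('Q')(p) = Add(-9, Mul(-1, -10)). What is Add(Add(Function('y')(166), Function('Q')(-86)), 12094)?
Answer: 12427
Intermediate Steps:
Function('Q')(p) = 1 (Function('Q')(p) = Add(-9, 10) = 1)
Function('y')(C) = Mul(2, C)
Add(Add(Function('y')(166), Function('Q')(-86)), 12094) = Add(Add(Mul(2, 166), 1), 12094) = Add(Add(332, 1), 12094) = Add(333, 12094) = 12427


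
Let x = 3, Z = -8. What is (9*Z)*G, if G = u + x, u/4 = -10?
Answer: 2664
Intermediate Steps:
u = -40 (u = 4*(-10) = -40)
G = -37 (G = -40 + 3 = -37)
(9*Z)*G = (9*(-8))*(-37) = -72*(-37) = 2664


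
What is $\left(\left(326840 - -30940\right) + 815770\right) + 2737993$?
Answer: $3911543$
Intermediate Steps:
$\left(\left(326840 - -30940\right) + 815770\right) + 2737993 = \left(\left(326840 + 30940\right) + 815770\right) + 2737993 = \left(357780 + 815770\right) + 2737993 = 1173550 + 2737993 = 3911543$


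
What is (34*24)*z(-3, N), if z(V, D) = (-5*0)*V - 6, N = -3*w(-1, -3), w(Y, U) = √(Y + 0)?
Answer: -4896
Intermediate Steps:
w(Y, U) = √Y
N = -3*I ≈ -3.0*I
z(V, D) = -6 (z(V, D) = 0*V - 6 = 0 - 6 = -6)
(34*24)*z(-3, N) = (34*24)*(-6) = 816*(-6) = -4896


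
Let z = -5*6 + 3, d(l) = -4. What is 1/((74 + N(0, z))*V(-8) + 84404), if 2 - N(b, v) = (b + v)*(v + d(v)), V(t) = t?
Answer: 1/90492 ≈ 1.1051e-5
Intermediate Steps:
z = -27 (z = -30 + 3 = -27)
N(b, v) = 2 - (-4 + v)*(b + v) (N(b, v) = 2 - (b + v)*(v - 4) = 2 - (b + v)*(-4 + v) = 2 - (-4 + v)*(b + v))
1/((74 + N(0, z))*V(-8) + 84404) = 1/((74 + (2 - 1*(-27)² + 4*0 + 4*(-27) - 1*0*(-27)))*(-8) + 84404) = 1/((74 + (2 - 1*729 + 0 - 108 + 0))*(-8) + 84404) = 1/((74 + (2 - 729 + 0 - 108 + 0))*(-8) + 84404) = 1/((74 - 835)*(-8) + 84404) = 1/(-761*(-8) + 84404) = 1/(6088 + 84404) = 1/90492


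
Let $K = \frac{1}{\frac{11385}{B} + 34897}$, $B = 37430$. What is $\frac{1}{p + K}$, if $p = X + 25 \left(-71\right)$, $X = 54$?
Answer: $- \frac{261241219}{449596130413} \approx -0.00058106$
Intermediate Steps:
$K = \frac{7486}{261241219}$ ($K = \frac{1}{\frac{11385}{37430} + 34897} = \frac{1}{11385 \cdot \frac{1}{37430} + 34897} = \frac{1}{\frac{2277}{7486} + 34897} = \frac{1}{\frac{261241219}{7486}} = \frac{7486}{261241219} \approx 2.8656 \cdot 10^{-5}$)
$p = -1721$ ($p = 54 + 25 \left(-71\right) = 54 - 1775 = -1721$)
$\frac{1}{p + K} = \frac{1}{-1721 + \frac{7486}{261241219}} = \frac{1}{- \frac{449596130413}{261241219}} = - \frac{261241219}{449596130413}$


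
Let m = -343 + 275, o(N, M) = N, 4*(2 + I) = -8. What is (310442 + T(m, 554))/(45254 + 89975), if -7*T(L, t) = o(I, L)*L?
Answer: 2172822/946603 ≈ 2.2954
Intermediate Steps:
I = -4 (I = -2 + (¼)*(-8) = -2 - 2 = -4)
m = -68
T(L, t) = 4*L/7 (T(L, t) = -(-4)*L/7 = 4*L/7)
(310442 + T(m, 554))/(45254 + 89975) = (310442 + (4/7)*(-68))/(45254 + 89975) = (310442 - 272/7)/135229 = (2172822/7)*(1/135229) = 2172822/946603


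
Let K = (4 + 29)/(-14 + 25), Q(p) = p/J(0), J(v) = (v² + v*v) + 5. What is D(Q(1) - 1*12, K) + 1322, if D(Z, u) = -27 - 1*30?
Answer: 1265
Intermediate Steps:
J(v) = 5 + 2*v² (J(v) = (v² + v²) + 5 = 2*v² + 5 = 5 + 2*v²)
Q(p) = p/5 (Q(p) = p/(5 + 2*0²) = p/(5 + 2*0) = p/(5 + 0) = p/5)
K = 3 (K = 33/11 = 33*(1/11) = 3)
D(Z, u) = -57 (D(Z, u) = -27 - 30 = -57)
D(Q(1) - 1*12, K) + 1322 = -57 + 1322 = 1265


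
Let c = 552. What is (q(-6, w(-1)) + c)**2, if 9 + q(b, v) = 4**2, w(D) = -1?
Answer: 312481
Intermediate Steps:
q(b, v) = 7 (q(b, v) = -9 + 4**2 = -9 + 16 = 7)
(q(-6, w(-1)) + c)**2 = (7 + 552)**2 = 559**2 = 312481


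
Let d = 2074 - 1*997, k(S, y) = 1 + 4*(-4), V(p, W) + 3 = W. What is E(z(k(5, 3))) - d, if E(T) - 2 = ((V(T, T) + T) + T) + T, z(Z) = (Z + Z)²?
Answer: 2522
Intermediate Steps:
V(p, W) = -3 + W
k(S, y) = -15 (k(S, y) = 1 - 16 = -15)
z(Z) = 4*Z² (z(Z) = (2*Z)² = 4*Z²)
E(T) = -1 + 4*T (E(T) = 2 + ((((-3 + T) + T) + T) + T) = 2 + (((-3 + 2*T) + T) + T) = 2 + ((-3 + 3*T) + T) = 2 + (-3 + 4*T) = -1 + 4*T)
d = 1077 (d = 2074 - 997 = 1077)
E(z(k(5, 3))) - d = (-1 + 4*(4*(-15)²)) - 1*1077 = (-1 + 4*(4*225)) - 1077 = (-1 + 4*900) - 1077 = (-1 + 3600) - 1077 = 3599 - 1077 = 2522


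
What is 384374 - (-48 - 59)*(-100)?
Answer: 373674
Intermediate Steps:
384374 - (-48 - 59)*(-100) = 384374 - (-107)*(-100) = 384374 - 1*10700 = 384374 - 10700 = 373674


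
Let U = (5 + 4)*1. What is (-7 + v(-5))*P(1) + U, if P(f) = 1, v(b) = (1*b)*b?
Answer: 27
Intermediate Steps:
v(b) = b² (v(b) = b*b = b²)
U = 9 (U = 9*1 = 9)
(-7 + v(-5))*P(1) + U = (-7 + (-5)²)*1 + 9 = (-7 + 25)*1 + 9 = 18*1 + 9 = 18 + 9 = 27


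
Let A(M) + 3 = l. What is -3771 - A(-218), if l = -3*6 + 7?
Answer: -3757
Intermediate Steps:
l = -11 (l = -18 + 7 = -11)
A(M) = -14 (A(M) = -3 - 11 = -14)
-3771 - A(-218) = -3771 - 1*(-14) = -3771 + 14 = -3757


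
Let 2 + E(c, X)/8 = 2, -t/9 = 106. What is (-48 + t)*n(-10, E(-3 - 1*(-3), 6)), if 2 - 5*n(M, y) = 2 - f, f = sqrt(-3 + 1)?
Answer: -1002*I*sqrt(2)/5 ≈ -283.41*I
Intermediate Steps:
t = -954 (t = -9*106 = -954)
E(c, X) = 0 (E(c, X) = -16 + 8*2 = -16 + 16 = 0)
f = I*sqrt(2) (f = sqrt(-2) = I*sqrt(2) ≈ 1.4142*I)
n(M, y) = I*sqrt(2)/5 (n(M, y) = 2/5 - (2 - I*sqrt(2))/5 = 2/5 + (-2/5 + I*sqrt(2)/5) = I*sqrt(2)/5)
(-48 + t)*n(-10, E(-3 - 1*(-3), 6)) = (-48 - 954)*(I*sqrt(2)/5) = -1002*I*sqrt(2)/5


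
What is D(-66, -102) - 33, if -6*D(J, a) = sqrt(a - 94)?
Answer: -33 - 7*I/3 ≈ -33.0 - 2.3333*I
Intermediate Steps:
D(J, a) = -sqrt(-94 + a)/6 (D(J, a) = -sqrt(a - 94)/6 = -sqrt(-94 + a)/6)
D(-66, -102) - 33 = -sqrt(-94 - 102)/6 - 33 = -7*I/3 - 33 = -33 - 7*I/3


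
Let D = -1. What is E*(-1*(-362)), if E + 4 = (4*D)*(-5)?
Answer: 5792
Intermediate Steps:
E = 16 (E = -4 + (4*(-1))*(-5) = -4 - 4*(-5) = -4 + 20 = 16)
E*(-1*(-362)) = 16*(-1*(-362)) = 16*362 = 5792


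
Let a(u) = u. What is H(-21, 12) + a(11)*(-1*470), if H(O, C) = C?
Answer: -5158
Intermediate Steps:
H(-21, 12) + a(11)*(-1*470) = 12 + 11*(-1*470) = 12 + 11*(-470) = 12 - 5170 = -5158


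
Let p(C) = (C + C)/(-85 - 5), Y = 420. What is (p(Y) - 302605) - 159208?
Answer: -1385467/3 ≈ -4.6182e+5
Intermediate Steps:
p(C) = -C/45 (p(C) = (2*C)/(-90) = (2*C)*(-1/90) = -C/45)
(p(Y) - 302605) - 159208 = (-1/45*420 - 302605) - 159208 = (-28/3 - 302605) - 159208 = -907843/3 - 159208 = -1385467/3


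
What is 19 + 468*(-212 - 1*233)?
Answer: -208241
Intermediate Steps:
19 + 468*(-212 - 1*233) = 19 + 468*(-212 - 233) = 19 + 468*(-445) = 19 - 208260 = -208241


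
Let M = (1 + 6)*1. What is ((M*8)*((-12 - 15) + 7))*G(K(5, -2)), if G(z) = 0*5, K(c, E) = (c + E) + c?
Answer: 0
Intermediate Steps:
M = 7 (M = 7*1 = 7)
K(c, E) = E + 2*c (K(c, E) = (E + c) + c = E + 2*c)
G(z) = 0
((M*8)*((-12 - 15) + 7))*G(K(5, -2)) = ((7*8)*((-12 - 15) + 7))*0 = (56*(-27 + 7))*0 = (56*(-20))*0 = -1120*0 = 0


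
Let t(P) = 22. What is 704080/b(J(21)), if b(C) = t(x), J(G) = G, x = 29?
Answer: 352040/11 ≈ 32004.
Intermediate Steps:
b(C) = 22
704080/b(J(21)) = 704080/22 = 704080*(1/22) = 352040/11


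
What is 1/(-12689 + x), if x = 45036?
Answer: 1/32347 ≈ 3.0915e-5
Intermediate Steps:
1/(-12689 + x) = 1/(-12689 + 45036) = 1/32347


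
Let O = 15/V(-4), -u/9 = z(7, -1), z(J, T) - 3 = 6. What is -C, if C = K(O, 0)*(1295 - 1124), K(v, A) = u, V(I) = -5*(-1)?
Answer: 13851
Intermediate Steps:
V(I) = 5
z(J, T) = 9 (z(J, T) = 3 + 6 = 9)
u = -81 (u = -9*9 = -81)
O = 3 (O = 15/5 = 15*(1/5) = 3)
K(v, A) = -81
C = -13851 (C = -81*(1295 - 1124) = -81*171 = -13851)
-C = -1*(-13851) = 13851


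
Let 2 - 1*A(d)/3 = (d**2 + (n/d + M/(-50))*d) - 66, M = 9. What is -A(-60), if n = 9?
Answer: 53277/5 ≈ 10655.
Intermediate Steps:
A(d) = 204 - 3*d**2 - 3*d*(-9/50 + 9/d) (A(d) = 6 - 3*((d**2 + (9/d + 9/(-50))*d) - 66) = 6 - 3*((d**2 + (9/d + 9*(-1/50))*d) - 66) = 6 - 3*((d**2 + (9/d - 9/50)*d) - 66) = 6 - 3*((d**2 + (-9/50 + 9/d)*d) - 66) = 6 - 3*((d**2 + d*(-9/50 + 9/d)) - 66) = 6 - 3*(-66 + d**2 + d*(-9/50 + 9/d)) = 6 + (198 - 3*d**2 - 3*d*(-9/50 + 9/d)) = 204 - 3*d**2 - 3*d*(-9/50 + 9/d))
-A(-60) = -(177 - 3*(-60)**2 + (27/50)*(-60)) = -(177 - 3*3600 - 162/5) = -(177 - 10800 - 162/5) = -1*(-53277/5) = 53277/5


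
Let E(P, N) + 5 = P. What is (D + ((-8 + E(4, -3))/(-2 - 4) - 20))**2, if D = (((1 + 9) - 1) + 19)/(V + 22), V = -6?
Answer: 4489/16 ≈ 280.56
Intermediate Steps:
E(P, N) = -5 + P
D = 7/4 (D = (((1 + 9) - 1) + 19)/(-6 + 22) = ((10 - 1) + 19)/16 = (9 + 19)*(1/16) = 28*(1/16) = 7/4 ≈ 1.7500)
(D + ((-8 + E(4, -3))/(-2 - 4) - 20))**2 = (7/4 + ((-8 + (-5 + 4))/(-2 - 4) - 20))**2 = (7/4 + ((-8 - 1)/(-6) - 20))**2 = (7/4 + (-9*(-1/6) - 20))**2 = (7/4 + (3/2 - 20))**2 = (7/4 - 37/2)**2 = (-67/4)**2 = 4489/16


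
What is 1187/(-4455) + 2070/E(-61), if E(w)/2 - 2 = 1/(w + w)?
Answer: 2313763/4455 ≈ 519.36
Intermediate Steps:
E(w) = 4 + 1/w (E(w) = 4 + 2/(w + w) = 4 + 2/((2*w)) = 4 + 2*(1/(2*w)) = 4 + 1/w)
1187/(-4455) + 2070/E(-61) = 1187/(-4455) + 2070/(4 + 1/(-61)) = 1187*(-1/4455) + 2070/(4 - 1/61) = -1187/4455 + 2070/(243/61) = -1187/4455 + 2070*(61/243) = -1187/4455 + 14030/27 = 2313763/4455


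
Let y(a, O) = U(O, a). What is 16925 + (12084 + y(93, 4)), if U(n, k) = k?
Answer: 29102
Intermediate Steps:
y(a, O) = a
16925 + (12084 + y(93, 4)) = 16925 + (12084 + 93) = 16925 + 12177 = 29102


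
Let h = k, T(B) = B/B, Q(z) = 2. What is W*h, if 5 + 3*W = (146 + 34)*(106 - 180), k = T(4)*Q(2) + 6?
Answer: -106600/3 ≈ -35533.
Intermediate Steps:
T(B) = 1
k = 8 (k = 1*2 + 6 = 2 + 6 = 8)
h = 8
W = -13325/3 (W = -5/3 + ((146 + 34)*(106 - 180))/3 = -5/3 + (180*(-74))/3 = -5/3 + (⅓)*(-13320) = -5/3 - 4440 = -13325/3 ≈ -4441.7)
W*h = -13325/3*8 = -106600/3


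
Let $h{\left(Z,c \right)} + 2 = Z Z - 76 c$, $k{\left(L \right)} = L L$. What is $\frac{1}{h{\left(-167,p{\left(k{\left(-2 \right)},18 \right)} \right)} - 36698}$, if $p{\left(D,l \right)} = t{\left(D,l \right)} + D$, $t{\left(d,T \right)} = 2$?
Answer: $- \frac{1}{9267} \approx -0.00010791$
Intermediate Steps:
$k{\left(L \right)} = L^{2}$
$p{\left(D,l \right)} = 2 + D$
$h{\left(Z,c \right)} = -2 + Z^{2} - 76 c$ ($h{\left(Z,c \right)} = -2 + \left(Z Z - 76 c\right) = -2 + \left(Z^{2} - 76 c\right) = -2 + Z^{2} - 76 c$)
$\frac{1}{h{\left(-167,p{\left(k{\left(-2 \right)},18 \right)} \right)} - 36698} = \frac{1}{\left(-2 + \left(-167\right)^{2} - 76 \left(2 + \left(-2\right)^{2}\right)\right) - 36698} = \frac{1}{\left(-2 + 27889 - 76 \left(2 + 4\right)\right) - 36698} = \frac{1}{\left(-2 + 27889 - 456\right) - 36698} = \frac{1}{27431 - 36698} = \frac{1}{-9267} = - \frac{1}{9267}$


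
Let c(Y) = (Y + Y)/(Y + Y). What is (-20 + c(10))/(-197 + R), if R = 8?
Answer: 19/189 ≈ 0.10053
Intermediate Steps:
c(Y) = 1 (c(Y) = (2*Y)/((2*Y)) = (2*Y)*(1/(2*Y)) = 1)
(-20 + c(10))/(-197 + R) = (-20 + 1)/(-197 + 8) = -19/(-189) = -19*(-1/189) = 19/189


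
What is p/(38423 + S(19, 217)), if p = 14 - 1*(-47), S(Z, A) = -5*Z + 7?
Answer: 61/38335 ≈ 0.0015912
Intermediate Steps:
S(Z, A) = 7 - 5*Z
p = 61 (p = 14 + 47 = 61)
p/(38423 + S(19, 217)) = 61/(38423 + (7 - 5*19)) = 61/(38423 + (7 - 95)) = 61/(38423 - 88) = 61/38335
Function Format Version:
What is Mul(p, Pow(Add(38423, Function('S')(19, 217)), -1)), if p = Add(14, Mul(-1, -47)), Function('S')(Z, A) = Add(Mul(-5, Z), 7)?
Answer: Rational(61, 38335) ≈ 0.0015912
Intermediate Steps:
Function('S')(Z, A) = Add(7, Mul(-5, Z))
p = 61 (p = Add(14, 47) = 61)
Mul(p, Pow(Add(38423, Function('S')(19, 217)), -1)) = Mul(61, Pow(Add(38423, Add(7, Mul(-5, 19))), -1)) = Mul(61, Pow(Add(38423, Add(7, -95)), -1)) = Mul(61, Pow(Add(38423, -88), -1)) = Mul(61, Pow(38335, -1)) = Mul(61, Rational(1, 38335)) = Rational(61, 38335)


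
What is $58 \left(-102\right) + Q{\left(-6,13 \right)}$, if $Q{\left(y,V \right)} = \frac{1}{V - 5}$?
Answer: $- \frac{47327}{8} \approx -5915.9$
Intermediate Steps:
$Q{\left(y,V \right)} = \frac{1}{-5 + V}$
$58 \left(-102\right) + Q{\left(-6,13 \right)} = 58 \left(-102\right) + \frac{1}{-5 + 13} = -5916 + \frac{1}{8} = - \frac{47327}{8}$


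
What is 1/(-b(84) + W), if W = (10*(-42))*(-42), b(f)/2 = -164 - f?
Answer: 1/18136 ≈ 5.5139e-5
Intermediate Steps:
b(f) = -328 - 2*f (b(f) = 2*(-164 - f) = -328 - 2*f)
W = 17640 (W = -420*(-42) = 17640)
1/(-b(84) + W) = 1/(-(-328 - 2*84) + 17640) = 1/(-(-328 - 168) + 17640) = 1/(-1*(-496) + 17640) = 1/(496 + 17640) = 1/18136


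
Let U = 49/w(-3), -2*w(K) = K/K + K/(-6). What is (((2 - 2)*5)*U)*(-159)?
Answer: 0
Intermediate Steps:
w(K) = -1/2 + K/12 (w(K) = -(K/K + K/(-6))/2 = -(1 + K*(-1/6))/2 = -(1 - K/6)/2 = -1/2 + K/12)
U = -196/3 (U = 49/(-1/2 + (1/12)*(-3)) = 49/(-1/2 - 1/4) = 49/(-3/4) = 49*(-4/3) = -196/3 ≈ -65.333)
(((2 - 2)*5)*U)*(-159) = (((2 - 2)*5)*(-196/3))*(-159) = ((0*5)*(-196/3))*(-159) = (0*(-196/3))*(-159) = 0*(-159) = 0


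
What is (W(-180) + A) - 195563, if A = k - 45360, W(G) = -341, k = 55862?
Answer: -185402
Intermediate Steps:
A = 10502 (A = 55862 - 45360 = 10502)
(W(-180) + A) - 195563 = (-341 + 10502) - 195563 = 10161 - 195563 = -185402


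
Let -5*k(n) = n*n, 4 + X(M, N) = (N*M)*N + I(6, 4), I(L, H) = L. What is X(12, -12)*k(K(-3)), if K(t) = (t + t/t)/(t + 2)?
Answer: -1384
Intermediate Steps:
X(M, N) = 2 + M*N² (X(M, N) = -4 + ((N*M)*N + 6) = -4 + ((M*N)*N + 6) = -4 + (M*N² + 6) = -4 + (6 + M*N²) = 2 + M*N²)
K(t) = (1 + t)/(2 + t) (K(t) = (t + 1)/(2 + t) = (1 + t)/(2 + t))
k(n) = -n²/5 (k(n) = -n*n/5 = -n²/5)
X(12, -12)*k(K(-3)) = (2 + 12*(-12)²)*(-(1 - 3)²/(2 - 3)²/5) = (2 + 12*144)*(-(-2/(-1))²/5) = (2 + 1728)*(-(-1*(-2))²/5) = 1730*(-⅕*2²) = 1730*(-⅕*4) = 1730*(-⅘) = -1384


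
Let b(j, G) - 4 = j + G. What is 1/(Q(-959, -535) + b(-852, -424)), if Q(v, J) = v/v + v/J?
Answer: -535/679026 ≈ -0.00078789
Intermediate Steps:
Q(v, J) = 1 + v/J
b(j, G) = 4 + G + j (b(j, G) = 4 + (j + G) = 4 + (G + j) = 4 + G + j)
1/(Q(-959, -535) + b(-852, -424)) = 1/((-535 - 959)/(-535) + (4 - 424 - 852)) = 1/(-1/535*(-1494) - 1272) = 1/(1494/535 - 1272) = 1/(-679026/535) = -535/679026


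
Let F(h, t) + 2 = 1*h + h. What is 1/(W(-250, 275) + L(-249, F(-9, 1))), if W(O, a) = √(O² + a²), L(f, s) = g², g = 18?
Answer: -324/33149 + 25*√221/33149 ≈ 0.0014375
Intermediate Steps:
F(h, t) = -2 + 2*h (F(h, t) = -2 + (1*h + h) = -2 + (h + h) = -2 + 2*h)
L(f, s) = 324 (L(f, s) = 18² = 324)
1/(W(-250, 275) + L(-249, F(-9, 1))) = 1/(√((-250)² + 275²) + 324) = 1/(√(62500 + 75625) + 324) = 1/(√138125 + 324) = 1/(25*√221 + 324) = 1/(324 + 25*√221)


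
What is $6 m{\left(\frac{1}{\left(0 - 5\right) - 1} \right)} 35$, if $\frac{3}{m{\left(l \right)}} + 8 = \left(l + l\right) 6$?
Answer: $-63$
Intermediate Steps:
$m{\left(l \right)} = \frac{3}{-8 + 12 l}$ ($m{\left(l \right)} = \frac{3}{-8 + \left(l + l\right) 6} = \frac{3}{-8 + 2 l 6} = \frac{3}{-8 + 12 l}$)
$6 m{\left(\frac{1}{\left(0 - 5\right) - 1} \right)} 35 = 6 \frac{3}{4 \left(-2 + \frac{3}{\left(0 - 5\right) - 1}\right)} 35 = 6 \frac{3}{4 \left(-2 + \frac{3}{-5 - 1}\right)} 35 = 6 \frac{3}{4 \left(-2 + \frac{3}{-6}\right)} 35 = 6 \frac{3}{4 \left(-2 + 3 \left(- \frac{1}{6}\right)\right)} 35 = 6 \frac{3}{4 \left(-2 - \frac{1}{2}\right)} 35 = 6 \frac{3}{4 \left(- \frac{5}{2}\right)} 35 = 6 \cdot \frac{3}{4} \left(- \frac{2}{5}\right) 35 = 6 \left(- \frac{3}{10}\right) 35 = \left(- \frac{9}{5}\right) 35 = -63$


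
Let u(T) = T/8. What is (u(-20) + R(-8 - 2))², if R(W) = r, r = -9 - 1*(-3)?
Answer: 289/4 ≈ 72.250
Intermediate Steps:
u(T) = T/8 (u(T) = T*(⅛) = T/8)
r = -6 (r = -9 + 3 = -6)
R(W) = -6
(u(-20) + R(-8 - 2))² = ((⅛)*(-20) - 6)² = (-5/2 - 6)² = (-17/2)² = 289/4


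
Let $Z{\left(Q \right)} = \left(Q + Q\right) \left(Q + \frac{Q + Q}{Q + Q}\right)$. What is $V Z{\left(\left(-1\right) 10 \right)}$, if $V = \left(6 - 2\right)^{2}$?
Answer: $2880$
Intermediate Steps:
$V = 16$ ($V = 4^{2} = 16$)
$Z{\left(Q \right)} = 2 Q \left(1 + Q\right)$ ($Z{\left(Q \right)} = 2 Q \left(Q + \frac{2 Q}{2 Q}\right) = 2 Q \left(Q + 2 Q \frac{1}{2 Q}\right) = 2 Q \left(Q + 1\right) = 2 Q \left(1 + Q\right)$)
$V Z{\left(\left(-1\right) 10 \right)} = 16 \cdot 2 \left(\left(-1\right) 10\right) \left(1 - 10\right) = 16 \cdot 2 \left(-10\right) \left(1 - 10\right) = 16 \cdot 2 \left(-10\right) \left(-9\right) = 16 \cdot 180 = 2880$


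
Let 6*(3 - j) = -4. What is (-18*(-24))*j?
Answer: 1584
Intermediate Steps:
j = 11/3 (j = 3 - ⅙*(-4) = 3 + ⅔ = 11/3 ≈ 3.6667)
(-18*(-24))*j = -18*(-24)*(11/3) = 432*(11/3) = 1584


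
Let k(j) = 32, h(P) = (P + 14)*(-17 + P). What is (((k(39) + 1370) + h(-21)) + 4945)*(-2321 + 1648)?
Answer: -4450549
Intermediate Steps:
h(P) = (-17 + P)*(14 + P) (h(P) = (14 + P)*(-17 + P) = (-17 + P)*(14 + P))
(((k(39) + 1370) + h(-21)) + 4945)*(-2321 + 1648) = (((32 + 1370) + (-238 + (-21)² - 3*(-21))) + 4945)*(-2321 + 1648) = ((1402 + (-238 + 441 + 63)) + 4945)*(-673) = ((1402 + 266) + 4945)*(-673) = (1668 + 4945)*(-673) = 6613*(-673) = -4450549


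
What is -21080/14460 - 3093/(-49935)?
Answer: -16798417/12034335 ≈ -1.3959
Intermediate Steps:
-21080/14460 - 3093/(-49935) = -21080*1/14460 - 3093*(-1/49935) = -1054/723 + 1031/16645 = -16798417/12034335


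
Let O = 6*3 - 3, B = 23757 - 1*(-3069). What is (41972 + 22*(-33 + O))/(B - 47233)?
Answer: -41576/20407 ≈ -2.0373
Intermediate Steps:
B = 26826 (B = 23757 + 3069 = 26826)
O = 15 (O = 18 - 3 = 15)
(41972 + 22*(-33 + O))/(B - 47233) = (41972 + 22*(-33 + 15))/(26826 - 47233) = (41972 + 22*(-18))/(-20407) = (41972 - 396)*(-1/20407) = 41576*(-1/20407) = -41576/20407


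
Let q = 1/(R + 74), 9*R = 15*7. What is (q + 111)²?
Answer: 813960900/66049 ≈ 12324.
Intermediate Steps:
R = 35/3 (R = (15*7)/9 = (⅑)*105 = 35/3 ≈ 11.667)
q = 3/257 (q = 1/(35/3 + 74) = 1/(257/3) = 3/257 ≈ 0.011673)
(q + 111)² = (3/257 + 111)² = (28530/257)² = 813960900/66049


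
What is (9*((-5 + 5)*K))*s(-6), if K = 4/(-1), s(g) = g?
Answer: 0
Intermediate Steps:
K = -4 (K = 4*(-1) = -4)
(9*((-5 + 5)*K))*s(-6) = (9*((-5 + 5)*(-4)))*(-6) = (9*(0*(-4)))*(-6) = (9*0)*(-6) = 0*(-6) = 0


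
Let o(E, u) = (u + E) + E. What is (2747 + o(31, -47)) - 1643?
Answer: 1119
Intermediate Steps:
o(E, u) = u + 2*E (o(E, u) = (E + u) + E = u + 2*E)
(2747 + o(31, -47)) - 1643 = (2747 + (-47 + 2*31)) - 1643 = (2747 + (-47 + 62)) - 1643 = (2747 + 15) - 1643 = 2762 - 1643 = 1119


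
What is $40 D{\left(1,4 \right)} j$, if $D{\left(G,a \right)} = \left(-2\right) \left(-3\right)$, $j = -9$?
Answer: $-2160$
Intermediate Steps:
$D{\left(G,a \right)} = 6$
$40 D{\left(1,4 \right)} j = 40 \cdot 6 \left(-9\right) = 240 \left(-9\right) = -2160$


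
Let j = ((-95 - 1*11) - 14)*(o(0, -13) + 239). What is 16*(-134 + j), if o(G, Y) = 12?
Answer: -484064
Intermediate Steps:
j = -30120 (j = ((-95 - 1*11) - 14)*(12 + 239) = ((-95 - 11) - 14)*251 = (-106 - 14)*251 = -120*251 = -30120)
16*(-134 + j) = 16*(-134 - 30120) = 16*(-30254) = -484064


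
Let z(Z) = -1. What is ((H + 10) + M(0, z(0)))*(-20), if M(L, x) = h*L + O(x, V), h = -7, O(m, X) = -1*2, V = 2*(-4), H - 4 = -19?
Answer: 140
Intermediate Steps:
H = -15 (H = 4 - 19 = -15)
V = -8
O(m, X) = -2
M(L, x) = -2 - 7*L (M(L, x) = -7*L - 2 = -2 - 7*L)
((H + 10) + M(0, z(0)))*(-20) = ((-15 + 10) + (-2 - 7*0))*(-20) = (-5 + (-2 + 0))*(-20) = (-5 - 2)*(-20) = -7*(-20) = 140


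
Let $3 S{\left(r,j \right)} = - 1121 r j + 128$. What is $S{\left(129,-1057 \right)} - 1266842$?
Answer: $\frac{149051315}{3} \approx 4.9684 \cdot 10^{7}$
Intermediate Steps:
$S{\left(r,j \right)} = \frac{128}{3} - \frac{1121 j r}{3}$ ($S{\left(r,j \right)} = \frac{- 1121 r j + 128}{3} = \frac{- 1121 j r + 128}{3} = \frac{128 - 1121 j r}{3} = \frac{128}{3} - \frac{1121 j r}{3}$)
$S{\left(129,-1057 \right)} - 1266842 = \left(\frac{128}{3} - \left(- \frac{1184897}{3}\right) 129\right) - 1266842 = \left(\frac{128}{3} + 50950571\right) - 1266842 = \frac{152851841}{3} - 1266842 = \frac{149051315}{3}$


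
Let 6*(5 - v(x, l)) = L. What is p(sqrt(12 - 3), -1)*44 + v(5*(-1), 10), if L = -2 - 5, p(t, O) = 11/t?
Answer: 335/2 ≈ 167.50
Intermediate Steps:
L = -7
v(x, l) = 37/6 (v(x, l) = 5 - 1/6*(-7) = 5 + 7/6 = 37/6)
p(sqrt(12 - 3), -1)*44 + v(5*(-1), 10) = (11/(sqrt(12 - 3)))*44 + 37/6 = (11/(sqrt(9)))*44 + 37/6 = (11/3)*44 + 37/6 = 484/3 + 37/6 = 335/2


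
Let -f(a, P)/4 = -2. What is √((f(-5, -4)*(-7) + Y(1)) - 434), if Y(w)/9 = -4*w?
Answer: I*√526 ≈ 22.935*I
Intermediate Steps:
f(a, P) = 8 (f(a, P) = -4*(-2) = 8)
Y(w) = -36*w (Y(w) = 9*(-4*w) = -36*w)
√((f(-5, -4)*(-7) + Y(1)) - 434) = √((8*(-7) - 36*1) - 434) = √((-56 - 36) - 434) = √(-92 - 434) = √(-526) = I*√526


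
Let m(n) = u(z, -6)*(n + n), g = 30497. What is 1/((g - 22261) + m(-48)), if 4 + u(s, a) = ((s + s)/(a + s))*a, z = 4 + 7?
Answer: 5/55772 ≈ 8.9651e-5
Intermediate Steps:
z = 11
u(s, a) = -4 + 2*a*s/(a + s) (u(s, a) = -4 + ((s + s)/(a + s))*a = -4 + ((2*s)/(a + s))*a = -4 + (2*s/(a + s))*a = -4 + 2*a*s/(a + s))
m(n) = -304*n/5 (m(n) = (2*(-2*(-6) - 2*11 - 6*11)/(-6 + 11))*(n + n) = (2*(12 - 22 - 66)/5)*(2*n) = (2*(⅕)*(-76))*(2*n) = -304*n/5)
1/((g - 22261) + m(-48)) = 1/((30497 - 22261) - 304/5*(-48)) = 1/(8236 + 14592/5) = 1/(55772/5) = 5/55772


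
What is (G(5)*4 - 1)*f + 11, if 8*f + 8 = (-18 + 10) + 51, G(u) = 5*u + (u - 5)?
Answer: 3553/8 ≈ 444.13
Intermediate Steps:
G(u) = -5 + 6*u (G(u) = 5*u + (-5 + u) = -5 + 6*u)
f = 35/8 (f = -1 + ((-18 + 10) + 51)/8 = -1 + (-8 + 51)/8 = -1 + (⅛)*43 = -1 + 43/8 = 35/8 ≈ 4.3750)
(G(5)*4 - 1)*f + 11 = ((-5 + 6*5)*4 - 1)*(35/8) + 11 = ((-5 + 30)*4 - 1)*(35/8) + 11 = (25*4 - 1)*(35/8) + 11 = (100 - 1)*(35/8) + 11 = 99*(35/8) + 11 = 3465/8 + 11 = 3553/8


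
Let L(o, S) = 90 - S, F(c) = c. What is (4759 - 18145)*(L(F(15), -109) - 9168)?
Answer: 120059034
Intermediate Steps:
(4759 - 18145)*(L(F(15), -109) - 9168) = (4759 - 18145)*((90 - 1*(-109)) - 9168) = -13386*((90 + 109) - 9168) = -13386*(199 - 9168) = -13386*(-8969) = 120059034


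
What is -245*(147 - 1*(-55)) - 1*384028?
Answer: -433518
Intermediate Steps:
-245*(147 - 1*(-55)) - 1*384028 = -245*(147 + 55) - 384028 = -245*202 - 384028 = -49490 - 384028 = -433518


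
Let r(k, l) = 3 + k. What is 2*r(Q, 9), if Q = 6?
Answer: 18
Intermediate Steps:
2*r(Q, 9) = 2*(3 + 6) = 2*9 = 18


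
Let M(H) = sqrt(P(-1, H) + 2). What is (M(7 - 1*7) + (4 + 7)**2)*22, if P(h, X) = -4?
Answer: 2662 + 22*I*sqrt(2) ≈ 2662.0 + 31.113*I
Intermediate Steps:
M(H) = I*sqrt(2) (M(H) = sqrt(-4 + 2) = sqrt(-2) = I*sqrt(2))
(M(7 - 1*7) + (4 + 7)**2)*22 = (I*sqrt(2) + (4 + 7)**2)*22 = (I*sqrt(2) + 11**2)*22 = (I*sqrt(2) + 121)*22 = (121 + I*sqrt(2))*22 = 2662 + 22*I*sqrt(2)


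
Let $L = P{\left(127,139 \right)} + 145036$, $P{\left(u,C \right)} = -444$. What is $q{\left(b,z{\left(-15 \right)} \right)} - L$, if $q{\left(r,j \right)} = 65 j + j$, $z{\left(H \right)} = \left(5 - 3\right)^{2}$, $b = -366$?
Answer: $-144328$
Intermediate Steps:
$z{\left(H \right)} = 4$ ($z{\left(H \right)} = 2^{2} = 4$)
$q{\left(r,j \right)} = 66 j$
$L = 144592$ ($L = -444 + 145036 = 144592$)
$q{\left(b,z{\left(-15 \right)} \right)} - L = 66 \cdot 4 - 144592 = 264 - 144592 = -144328$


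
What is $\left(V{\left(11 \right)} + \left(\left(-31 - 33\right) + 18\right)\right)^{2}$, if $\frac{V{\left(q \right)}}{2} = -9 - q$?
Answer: $7396$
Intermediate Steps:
$V{\left(q \right)} = -18 - 2 q$ ($V{\left(q \right)} = 2 \left(-9 - q\right) = -18 - 2 q$)
$\left(V{\left(11 \right)} + \left(\left(-31 - 33\right) + 18\right)\right)^{2} = \left(\left(-18 - 22\right) + \left(\left(-31 - 33\right) + 18\right)\right)^{2} = \left(\left(-18 - 22\right) + \left(-64 + 18\right)\right)^{2} = \left(-40 - 46\right)^{2} = \left(-86\right)^{2} = 7396$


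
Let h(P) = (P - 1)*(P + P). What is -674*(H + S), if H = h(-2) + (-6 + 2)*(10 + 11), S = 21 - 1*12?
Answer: 42462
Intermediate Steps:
S = 9 (S = 21 - 12 = 9)
h(P) = 2*P*(-1 + P) (h(P) = (-1 + P)*(2*P) = 2*P*(-1 + P))
H = -72 (H = 2*(-2)*(-1 - 2) + (-6 + 2)*(10 + 11) = 2*(-2)*(-3) - 4*21 = 12 - 84 = -72)
-674*(H + S) = -674*(-72 + 9) = -674*(-63) = 42462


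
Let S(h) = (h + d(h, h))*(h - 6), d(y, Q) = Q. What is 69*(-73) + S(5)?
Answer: -5047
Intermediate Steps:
S(h) = 2*h*(-6 + h) (S(h) = (h + h)*(h - 6) = (2*h)*(-6 + h) = 2*h*(-6 + h))
69*(-73) + S(5) = 69*(-73) + 2*5*(-6 + 5) = -5037 + 2*5*(-1) = -5037 - 10 = -5047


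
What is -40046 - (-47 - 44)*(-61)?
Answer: -45597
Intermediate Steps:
-40046 - (-47 - 44)*(-61) = -40046 - (-91)*(-61) = -40046 - 1*5551 = -40046 - 5551 = -45597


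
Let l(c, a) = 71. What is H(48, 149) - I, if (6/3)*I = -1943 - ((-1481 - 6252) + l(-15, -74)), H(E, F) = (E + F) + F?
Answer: -5027/2 ≈ -2513.5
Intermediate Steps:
H(E, F) = E + 2*F
I = 5719/2 (I = (-1943 - ((-1481 - 6252) + 71))/2 = (-1943 - (-7733 + 71))/2 = (-1943 - 1*(-7662))/2 = (-1943 + 7662)/2 = (½)*5719 = 5719/2 ≈ 2859.5)
H(48, 149) - I = (48 + 2*149) - 1*5719/2 = (48 + 298) - 5719/2 = 346 - 5719/2 = -5027/2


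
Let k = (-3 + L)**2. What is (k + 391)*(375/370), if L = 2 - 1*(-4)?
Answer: 15000/37 ≈ 405.41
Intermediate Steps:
L = 6 (L = 2 + 4 = 6)
k = 9 (k = (-3 + 6)**2 = 3**2 = 9)
(k + 391)*(375/370) = (9 + 391)*(375/370) = 400*(375*(1/370)) = 400*(75/74) = 15000/37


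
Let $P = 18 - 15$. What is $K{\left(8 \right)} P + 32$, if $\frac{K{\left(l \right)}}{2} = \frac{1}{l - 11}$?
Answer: $30$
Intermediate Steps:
$K{\left(l \right)} = \frac{2}{-11 + l}$ ($K{\left(l \right)} = \frac{2}{l - 11} = \frac{2}{-11 + l}$)
$P = 3$ ($P = 18 - 15 = 3$)
$K{\left(8 \right)} P + 32 = \frac{2}{-11 + 8} \cdot 3 + 32 = \frac{2}{-3} \cdot 3 + 32 = 2 \left(- \frac{1}{3}\right) 3 + 32 = \left(- \frac{2}{3}\right) 3 + 32 = -2 + 32 = 30$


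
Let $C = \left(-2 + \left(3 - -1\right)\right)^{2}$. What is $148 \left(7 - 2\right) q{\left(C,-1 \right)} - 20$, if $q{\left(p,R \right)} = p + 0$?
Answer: $2940$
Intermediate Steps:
$C = 4$ ($C = \left(-2 + \left(3 + 1\right)\right)^{2} = \left(-2 + 4\right)^{2} = 2^{2} = 4$)
$q{\left(p,R \right)} = p$
$148 \left(7 - 2\right) q{\left(C,-1 \right)} - 20 = 148 \left(7 - 2\right) 4 - 20 = 148 \cdot 5 \cdot 4 - 20 = 148 \cdot 20 - 20 = 2960 - 20 = 2940$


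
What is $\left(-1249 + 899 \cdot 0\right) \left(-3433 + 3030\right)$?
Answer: $503347$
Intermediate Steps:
$\left(-1249 + 899 \cdot 0\right) \left(-3433 + 3030\right) = \left(-1249 + 0\right) \left(-403\right) = \left(-1249\right) \left(-403\right) = 503347$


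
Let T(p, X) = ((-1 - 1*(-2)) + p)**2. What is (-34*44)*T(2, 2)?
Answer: -13464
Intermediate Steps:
T(p, X) = (1 + p)**2 (T(p, X) = ((-1 + 2) + p)**2 = (1 + p)**2)
(-34*44)*T(2, 2) = (-34*44)*(1 + 2)**2 = -1496*3**2 = -1496*9 = -13464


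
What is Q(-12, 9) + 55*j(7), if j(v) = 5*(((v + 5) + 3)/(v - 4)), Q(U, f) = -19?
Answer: 1356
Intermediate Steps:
j(v) = 5*(8 + v)/(-4 + v) (j(v) = 5*(((5 + v) + 3)/(-4 + v)) = 5*((8 + v)/(-4 + v)) = 5*(8 + v)/(-4 + v))
Q(-12, 9) + 55*j(7) = -19 + 55*(5*(8 + 7)/(-4 + 7)) = -19 + 55*(5*15/3) = -19 + 55*(5*(1/3)*15) = -19 + 55*25 = -19 + 1375 = 1356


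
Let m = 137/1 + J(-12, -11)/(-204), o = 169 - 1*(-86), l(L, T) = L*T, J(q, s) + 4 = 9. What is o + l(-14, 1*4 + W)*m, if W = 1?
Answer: -951995/102 ≈ -9333.3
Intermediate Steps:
J(q, s) = 5 (J(q, s) = -4 + 9 = 5)
o = 255 (o = 169 + 86 = 255)
m = 27943/204 (m = 137/1 + 5/(-204) = 137*1 + 5*(-1/204) = 137 - 5/204 = 27943/204 ≈ 136.98)
o + l(-14, 1*4 + W)*m = 255 - 14*(1*4 + 1)*(27943/204) = 255 - 14*(4 + 1)*(27943/204) = 255 - 14*5*(27943/204) = 255 - 70*27943/204 = 255 - 978005/102 = -951995/102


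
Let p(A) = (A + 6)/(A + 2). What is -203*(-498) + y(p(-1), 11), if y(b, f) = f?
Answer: 101105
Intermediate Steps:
p(A) = (6 + A)/(2 + A)
-203*(-498) + y(p(-1), 11) = -203*(-498) + 11 = 101094 + 11 = 101105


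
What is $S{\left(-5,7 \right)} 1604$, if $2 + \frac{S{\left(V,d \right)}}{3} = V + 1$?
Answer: $-28872$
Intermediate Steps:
$S{\left(V,d \right)} = -3 + 3 V$ ($S{\left(V,d \right)} = -6 + 3 \left(V + 1\right) = -6 + 3 \left(1 + V\right) = -6 + \left(3 + 3 V\right) = -3 + 3 V$)
$S{\left(-5,7 \right)} 1604 = \left(-3 + 3 \left(-5\right)\right) 1604 = \left(-3 - 15\right) 1604 = \left(-18\right) 1604 = -28872$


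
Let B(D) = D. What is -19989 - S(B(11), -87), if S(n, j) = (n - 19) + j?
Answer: -19894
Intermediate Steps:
S(n, j) = -19 + j + n (S(n, j) = (-19 + n) + j = -19 + j + n)
-19989 - S(B(11), -87) = -19989 - (-19 - 87 + 11) = -19989 - 1*(-95) = -19989 + 95 = -19894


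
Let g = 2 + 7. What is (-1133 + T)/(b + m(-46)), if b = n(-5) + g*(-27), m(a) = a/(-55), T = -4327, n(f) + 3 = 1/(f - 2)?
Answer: 700700/31481 ≈ 22.258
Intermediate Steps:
g = 9
n(f) = -3 + 1/(-2 + f) (n(f) = -3 + 1/(f - 2) = -3 + 1/(-2 + f))
m(a) = -a/55 (m(a) = a*(-1/55) = -a/55)
b = -1723/7 (b = (7 - 3*(-5))/(-2 - 5) + 9*(-27) = (7 + 15)/(-7) - 243 = -⅐*22 - 243 = -22/7 - 243 = -1723/7 ≈ -246.14)
(-1133 + T)/(b + m(-46)) = (-1133 - 4327)/(-1723/7 - 1/55*(-46)) = -5460/(-1723/7 + 46/55) = -5460/(-94443/385) = -5460*(-385/94443) = 700700/31481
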